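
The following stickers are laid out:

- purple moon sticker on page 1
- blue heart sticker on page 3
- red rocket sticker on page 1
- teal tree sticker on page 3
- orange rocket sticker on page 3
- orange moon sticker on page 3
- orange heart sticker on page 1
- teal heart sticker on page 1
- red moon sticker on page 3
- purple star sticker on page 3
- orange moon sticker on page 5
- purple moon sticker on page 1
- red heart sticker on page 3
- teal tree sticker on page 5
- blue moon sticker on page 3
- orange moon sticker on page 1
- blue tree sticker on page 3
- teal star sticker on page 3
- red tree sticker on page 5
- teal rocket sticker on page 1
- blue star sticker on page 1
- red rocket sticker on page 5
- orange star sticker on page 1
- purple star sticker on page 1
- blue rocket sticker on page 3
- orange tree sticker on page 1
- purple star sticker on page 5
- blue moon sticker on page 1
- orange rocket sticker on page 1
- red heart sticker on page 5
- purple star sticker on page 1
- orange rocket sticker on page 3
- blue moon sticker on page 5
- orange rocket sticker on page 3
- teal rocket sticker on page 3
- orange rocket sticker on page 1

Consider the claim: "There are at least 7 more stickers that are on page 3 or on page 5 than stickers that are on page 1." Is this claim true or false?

False

stickers on page 3 or on page 5: 21.
stickers on page 1: 15.
The claim requires 21 − 15 = 6 ≥ 7, which does not hold.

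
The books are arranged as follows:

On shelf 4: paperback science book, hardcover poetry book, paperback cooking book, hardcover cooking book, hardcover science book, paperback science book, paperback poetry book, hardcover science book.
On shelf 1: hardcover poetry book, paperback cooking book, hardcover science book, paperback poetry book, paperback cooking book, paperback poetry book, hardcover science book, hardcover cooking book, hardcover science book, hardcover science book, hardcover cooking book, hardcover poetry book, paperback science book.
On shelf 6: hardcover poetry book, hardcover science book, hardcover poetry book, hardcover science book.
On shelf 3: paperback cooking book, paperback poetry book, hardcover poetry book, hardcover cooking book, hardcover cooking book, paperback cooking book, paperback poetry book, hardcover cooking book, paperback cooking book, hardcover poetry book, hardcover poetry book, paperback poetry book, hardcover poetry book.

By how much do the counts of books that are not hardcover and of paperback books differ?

books that are not hardcover: 15. paperback books: 15.
|15 − 15| = 15 − 15 = 0.

0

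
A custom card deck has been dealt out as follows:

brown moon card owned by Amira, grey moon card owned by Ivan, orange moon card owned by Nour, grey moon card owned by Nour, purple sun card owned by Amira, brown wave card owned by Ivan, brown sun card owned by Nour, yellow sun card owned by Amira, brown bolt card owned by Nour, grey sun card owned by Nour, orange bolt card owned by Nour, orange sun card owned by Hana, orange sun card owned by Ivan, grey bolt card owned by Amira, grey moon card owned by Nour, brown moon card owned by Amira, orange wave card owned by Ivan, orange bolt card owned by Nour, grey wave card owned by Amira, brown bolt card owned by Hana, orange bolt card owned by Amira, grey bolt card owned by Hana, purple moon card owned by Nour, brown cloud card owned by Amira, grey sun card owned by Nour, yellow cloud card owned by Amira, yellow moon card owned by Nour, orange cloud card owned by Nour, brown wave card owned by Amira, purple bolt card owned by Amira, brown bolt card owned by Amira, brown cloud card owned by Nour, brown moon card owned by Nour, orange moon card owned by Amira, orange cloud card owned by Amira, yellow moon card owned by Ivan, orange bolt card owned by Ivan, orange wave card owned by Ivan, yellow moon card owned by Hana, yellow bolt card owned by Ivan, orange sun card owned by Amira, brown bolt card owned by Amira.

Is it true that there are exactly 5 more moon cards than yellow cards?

False

moon cards: 12.
yellow cards: 6.
The claim requires 12 − 6 (= 6) to equal 5, which does not hold.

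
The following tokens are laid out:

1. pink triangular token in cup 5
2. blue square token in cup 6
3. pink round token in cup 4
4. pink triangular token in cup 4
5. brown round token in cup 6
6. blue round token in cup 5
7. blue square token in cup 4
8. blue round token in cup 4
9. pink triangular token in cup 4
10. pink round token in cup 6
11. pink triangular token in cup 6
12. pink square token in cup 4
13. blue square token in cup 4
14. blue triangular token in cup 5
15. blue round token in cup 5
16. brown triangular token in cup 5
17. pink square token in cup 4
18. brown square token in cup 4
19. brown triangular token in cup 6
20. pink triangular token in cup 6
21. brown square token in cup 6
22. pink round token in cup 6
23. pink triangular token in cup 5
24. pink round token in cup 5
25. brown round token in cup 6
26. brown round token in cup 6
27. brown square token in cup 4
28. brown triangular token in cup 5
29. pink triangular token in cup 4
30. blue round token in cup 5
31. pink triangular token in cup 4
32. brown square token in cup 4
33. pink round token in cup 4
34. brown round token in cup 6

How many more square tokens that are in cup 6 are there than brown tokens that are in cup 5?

square tokens in cup 6: 2.
brown tokens in cup 5: 2.
2 − 2 = 0.

0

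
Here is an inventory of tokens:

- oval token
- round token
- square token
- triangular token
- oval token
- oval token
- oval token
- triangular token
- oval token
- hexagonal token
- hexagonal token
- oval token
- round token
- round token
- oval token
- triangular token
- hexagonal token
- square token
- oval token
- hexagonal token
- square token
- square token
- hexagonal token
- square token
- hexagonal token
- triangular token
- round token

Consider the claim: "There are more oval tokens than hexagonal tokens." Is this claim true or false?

There are 8 oval tokens.
There are 6 hexagonal tokens.
The claim requires 8 > 6, which holds.

True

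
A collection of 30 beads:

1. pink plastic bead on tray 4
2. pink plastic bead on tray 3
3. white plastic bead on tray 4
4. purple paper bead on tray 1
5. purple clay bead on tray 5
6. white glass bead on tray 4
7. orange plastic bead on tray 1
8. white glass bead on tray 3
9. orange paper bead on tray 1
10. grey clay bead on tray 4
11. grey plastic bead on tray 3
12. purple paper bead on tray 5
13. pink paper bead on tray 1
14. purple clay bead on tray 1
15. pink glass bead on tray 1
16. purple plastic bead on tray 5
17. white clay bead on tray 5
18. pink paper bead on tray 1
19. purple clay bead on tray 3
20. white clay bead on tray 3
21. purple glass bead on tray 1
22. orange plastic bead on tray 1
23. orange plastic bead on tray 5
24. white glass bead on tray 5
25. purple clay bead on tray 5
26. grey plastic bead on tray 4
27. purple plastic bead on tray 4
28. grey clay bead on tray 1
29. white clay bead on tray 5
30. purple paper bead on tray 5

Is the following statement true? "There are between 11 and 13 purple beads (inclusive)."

False

purple beads: 10.
The claim requires 11 ≤ 10 ≤ 13, which does not hold.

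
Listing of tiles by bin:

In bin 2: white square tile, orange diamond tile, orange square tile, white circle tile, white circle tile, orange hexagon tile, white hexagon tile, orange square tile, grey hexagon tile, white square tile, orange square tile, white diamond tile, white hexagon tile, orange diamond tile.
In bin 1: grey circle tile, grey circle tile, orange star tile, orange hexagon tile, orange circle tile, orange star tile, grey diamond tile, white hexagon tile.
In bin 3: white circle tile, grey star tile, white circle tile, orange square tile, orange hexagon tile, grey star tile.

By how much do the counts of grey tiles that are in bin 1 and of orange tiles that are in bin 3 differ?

grey tiles in bin 1: 3. orange tiles in bin 3: 2.
|3 − 2| = 3 − 2 = 1.

1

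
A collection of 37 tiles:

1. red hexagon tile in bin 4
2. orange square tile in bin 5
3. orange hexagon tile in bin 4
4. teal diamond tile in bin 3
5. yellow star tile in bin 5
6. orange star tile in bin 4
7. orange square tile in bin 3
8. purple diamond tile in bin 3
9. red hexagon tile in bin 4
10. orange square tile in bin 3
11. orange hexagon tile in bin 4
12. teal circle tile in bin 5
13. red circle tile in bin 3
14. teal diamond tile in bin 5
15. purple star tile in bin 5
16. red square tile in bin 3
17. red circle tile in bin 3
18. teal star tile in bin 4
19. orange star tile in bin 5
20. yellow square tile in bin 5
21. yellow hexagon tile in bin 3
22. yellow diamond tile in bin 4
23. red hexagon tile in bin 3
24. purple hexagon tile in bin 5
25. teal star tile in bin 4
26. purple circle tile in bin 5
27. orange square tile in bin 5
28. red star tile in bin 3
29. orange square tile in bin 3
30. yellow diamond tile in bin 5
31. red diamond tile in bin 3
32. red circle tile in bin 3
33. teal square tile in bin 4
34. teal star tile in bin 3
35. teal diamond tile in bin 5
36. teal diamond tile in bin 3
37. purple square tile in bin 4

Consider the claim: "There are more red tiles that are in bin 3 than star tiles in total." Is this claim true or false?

False

There are 7 red tiles in bin 3.
There are 8 star tiles.
The claim requires 7 > 8, which does not hold.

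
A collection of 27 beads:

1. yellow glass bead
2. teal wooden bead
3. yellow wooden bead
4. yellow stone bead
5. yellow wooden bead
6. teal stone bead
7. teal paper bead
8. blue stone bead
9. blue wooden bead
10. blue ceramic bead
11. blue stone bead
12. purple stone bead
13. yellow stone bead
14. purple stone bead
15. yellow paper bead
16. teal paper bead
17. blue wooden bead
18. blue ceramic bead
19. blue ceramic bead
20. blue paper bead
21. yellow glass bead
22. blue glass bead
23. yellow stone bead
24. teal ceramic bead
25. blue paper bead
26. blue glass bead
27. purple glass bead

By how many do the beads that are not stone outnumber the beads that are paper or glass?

9

beads that are not stone: 19.
beads that are paper or glass: 10.
19 − 10 = 9.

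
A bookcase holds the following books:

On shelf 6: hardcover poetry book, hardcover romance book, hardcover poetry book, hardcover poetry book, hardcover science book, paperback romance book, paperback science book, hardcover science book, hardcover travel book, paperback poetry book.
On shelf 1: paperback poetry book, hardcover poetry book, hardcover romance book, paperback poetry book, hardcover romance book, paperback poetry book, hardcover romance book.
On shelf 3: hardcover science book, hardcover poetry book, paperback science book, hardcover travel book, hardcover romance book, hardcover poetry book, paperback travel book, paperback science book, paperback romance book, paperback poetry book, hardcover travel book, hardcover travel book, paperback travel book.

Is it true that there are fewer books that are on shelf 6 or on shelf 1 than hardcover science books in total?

There are 17 books on shelf 6 or on shelf 1.
There are 3 hardcover science books.
The claim requires 17 < 3, which does not hold.

False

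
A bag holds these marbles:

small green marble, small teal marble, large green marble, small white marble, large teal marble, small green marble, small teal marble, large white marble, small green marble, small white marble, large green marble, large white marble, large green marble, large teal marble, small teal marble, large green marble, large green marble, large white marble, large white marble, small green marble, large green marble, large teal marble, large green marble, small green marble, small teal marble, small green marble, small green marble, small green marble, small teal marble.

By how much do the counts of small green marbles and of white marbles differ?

2

small green marbles: 8. white marbles: 6.
|8 − 6| = 8 − 6 = 2.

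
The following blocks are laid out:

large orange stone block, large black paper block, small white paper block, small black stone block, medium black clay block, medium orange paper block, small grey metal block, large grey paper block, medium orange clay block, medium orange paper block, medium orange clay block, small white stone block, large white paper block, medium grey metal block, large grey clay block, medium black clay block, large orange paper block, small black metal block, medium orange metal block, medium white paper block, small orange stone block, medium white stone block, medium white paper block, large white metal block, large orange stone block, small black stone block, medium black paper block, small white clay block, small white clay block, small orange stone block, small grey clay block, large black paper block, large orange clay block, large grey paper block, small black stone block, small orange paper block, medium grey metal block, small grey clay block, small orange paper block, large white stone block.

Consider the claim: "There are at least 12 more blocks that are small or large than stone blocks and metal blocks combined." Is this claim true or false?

False

blocks that are small or large: 27.
stone blocks: 10; metal blocks: 6; combined: 10 + 6 = 16.
The claim requires 27 − 16 = 11 ≥ 12, which does not hold.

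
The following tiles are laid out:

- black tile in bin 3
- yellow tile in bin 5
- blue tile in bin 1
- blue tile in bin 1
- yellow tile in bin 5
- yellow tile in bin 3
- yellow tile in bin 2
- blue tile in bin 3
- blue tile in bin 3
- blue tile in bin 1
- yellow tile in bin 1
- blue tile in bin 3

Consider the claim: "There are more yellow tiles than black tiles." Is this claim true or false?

True

There are 5 yellow tiles.
There is 1 black tile.
The claim requires 5 > 1, which holds.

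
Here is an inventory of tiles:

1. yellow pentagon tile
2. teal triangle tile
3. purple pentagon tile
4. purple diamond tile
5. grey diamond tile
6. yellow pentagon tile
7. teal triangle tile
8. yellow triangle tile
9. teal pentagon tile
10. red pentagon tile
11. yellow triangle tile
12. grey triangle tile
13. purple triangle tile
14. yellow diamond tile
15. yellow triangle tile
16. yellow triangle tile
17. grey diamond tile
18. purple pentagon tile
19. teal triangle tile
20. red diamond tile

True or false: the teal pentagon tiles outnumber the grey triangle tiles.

False

|teal pentagon tiles| = 1.
|grey triangle tiles| = 1.
The claim requires 1 > 1, which does not hold.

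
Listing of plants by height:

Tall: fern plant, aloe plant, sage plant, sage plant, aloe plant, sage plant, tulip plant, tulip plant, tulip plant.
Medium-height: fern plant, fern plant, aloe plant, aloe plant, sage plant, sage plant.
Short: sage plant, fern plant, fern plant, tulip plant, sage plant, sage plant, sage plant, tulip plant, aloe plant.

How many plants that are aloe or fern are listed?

10

aloe: 5; fern: 5; together 5 + 5 = 10.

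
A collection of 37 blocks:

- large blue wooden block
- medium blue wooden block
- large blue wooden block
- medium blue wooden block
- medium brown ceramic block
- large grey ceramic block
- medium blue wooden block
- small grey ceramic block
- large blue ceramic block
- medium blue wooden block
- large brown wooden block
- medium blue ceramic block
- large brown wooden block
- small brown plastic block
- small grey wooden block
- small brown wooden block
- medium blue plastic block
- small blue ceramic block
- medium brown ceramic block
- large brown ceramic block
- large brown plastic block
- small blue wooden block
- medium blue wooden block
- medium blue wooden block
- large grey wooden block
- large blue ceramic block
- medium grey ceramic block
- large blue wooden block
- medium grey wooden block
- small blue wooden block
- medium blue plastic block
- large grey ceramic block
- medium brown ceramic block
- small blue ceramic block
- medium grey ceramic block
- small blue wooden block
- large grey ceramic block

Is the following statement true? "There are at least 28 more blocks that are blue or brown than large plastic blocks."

There are 28 blocks that are blue or brown.
There is 1 large plastic block.
The claim requires 28 − 1 = 27 ≥ 28, which does not hold.

False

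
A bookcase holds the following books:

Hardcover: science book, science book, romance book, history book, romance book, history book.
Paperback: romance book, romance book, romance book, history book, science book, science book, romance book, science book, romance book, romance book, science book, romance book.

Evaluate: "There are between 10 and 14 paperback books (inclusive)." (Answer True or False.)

True

There are 12 paperback books.
The claim requires 10 ≤ 12 ≤ 14, which holds.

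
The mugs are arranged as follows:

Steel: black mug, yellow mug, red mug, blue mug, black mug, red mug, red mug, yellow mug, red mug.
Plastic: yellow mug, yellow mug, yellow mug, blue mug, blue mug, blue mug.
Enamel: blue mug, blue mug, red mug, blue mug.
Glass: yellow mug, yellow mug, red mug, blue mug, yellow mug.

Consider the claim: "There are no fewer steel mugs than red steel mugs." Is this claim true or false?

There are 9 steel mugs.
There are 4 red steel mugs.
The claim requires 9 ≥ 4, which holds.

True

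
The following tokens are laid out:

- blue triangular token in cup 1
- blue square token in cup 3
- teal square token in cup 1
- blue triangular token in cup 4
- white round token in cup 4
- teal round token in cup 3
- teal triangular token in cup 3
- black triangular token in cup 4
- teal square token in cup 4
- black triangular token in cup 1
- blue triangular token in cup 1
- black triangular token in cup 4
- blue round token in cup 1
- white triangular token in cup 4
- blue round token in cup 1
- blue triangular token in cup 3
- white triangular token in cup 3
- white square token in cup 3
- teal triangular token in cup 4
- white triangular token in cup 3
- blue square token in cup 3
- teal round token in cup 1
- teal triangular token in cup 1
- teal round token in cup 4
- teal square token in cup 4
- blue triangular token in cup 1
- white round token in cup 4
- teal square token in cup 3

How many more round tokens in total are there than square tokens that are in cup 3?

3

round tokens: 7.
square tokens in cup 3: 4.
7 − 4 = 3.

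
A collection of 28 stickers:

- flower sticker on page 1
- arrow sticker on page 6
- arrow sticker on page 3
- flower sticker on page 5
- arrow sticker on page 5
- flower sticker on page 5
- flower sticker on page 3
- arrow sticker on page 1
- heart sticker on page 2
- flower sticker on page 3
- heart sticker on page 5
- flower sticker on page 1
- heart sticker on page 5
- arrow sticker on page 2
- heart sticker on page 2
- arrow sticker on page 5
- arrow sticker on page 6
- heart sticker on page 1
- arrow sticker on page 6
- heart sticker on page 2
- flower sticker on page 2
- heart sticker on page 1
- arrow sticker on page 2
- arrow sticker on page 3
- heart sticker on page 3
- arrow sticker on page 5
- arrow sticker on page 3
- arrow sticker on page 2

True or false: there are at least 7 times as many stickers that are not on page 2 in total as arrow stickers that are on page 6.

stickers that are not on page 2: 21.
arrow stickers on page 6: 3.
The claim requires 21 ≥ 7 × 3 = 21, which holds.

True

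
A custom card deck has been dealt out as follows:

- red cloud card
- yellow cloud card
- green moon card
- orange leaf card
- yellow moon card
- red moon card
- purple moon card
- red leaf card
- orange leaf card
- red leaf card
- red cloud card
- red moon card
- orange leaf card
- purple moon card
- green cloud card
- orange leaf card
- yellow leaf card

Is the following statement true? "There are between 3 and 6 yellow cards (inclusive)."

True

yellow cards: 3.
The claim requires 3 ≤ 3 ≤ 6, which holds.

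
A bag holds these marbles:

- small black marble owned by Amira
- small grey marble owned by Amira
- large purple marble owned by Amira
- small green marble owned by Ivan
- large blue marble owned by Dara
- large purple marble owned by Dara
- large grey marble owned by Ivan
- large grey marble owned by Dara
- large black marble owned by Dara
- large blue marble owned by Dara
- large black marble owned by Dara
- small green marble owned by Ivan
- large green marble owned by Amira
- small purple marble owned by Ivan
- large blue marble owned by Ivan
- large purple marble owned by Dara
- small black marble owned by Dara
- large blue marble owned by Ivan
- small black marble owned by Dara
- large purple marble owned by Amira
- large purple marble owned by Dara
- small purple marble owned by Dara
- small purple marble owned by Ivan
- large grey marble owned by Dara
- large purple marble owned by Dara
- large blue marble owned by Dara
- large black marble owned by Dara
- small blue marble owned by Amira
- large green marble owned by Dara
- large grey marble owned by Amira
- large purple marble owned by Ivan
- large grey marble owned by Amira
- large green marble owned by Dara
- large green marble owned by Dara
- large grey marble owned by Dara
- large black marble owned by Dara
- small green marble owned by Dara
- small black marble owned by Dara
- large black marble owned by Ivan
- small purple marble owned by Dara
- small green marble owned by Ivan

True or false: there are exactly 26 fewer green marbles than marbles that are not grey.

There are 8 green marbles.
There are 34 marbles that are not grey.
The claim requires 34 − 8 (= 26) to equal 26, which holds.

True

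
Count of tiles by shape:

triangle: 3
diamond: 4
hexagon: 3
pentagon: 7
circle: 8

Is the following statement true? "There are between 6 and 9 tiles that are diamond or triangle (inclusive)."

|tiles that are diamond or triangle| = 7.
The claim requires 6 ≤ 7 ≤ 9, which holds.

True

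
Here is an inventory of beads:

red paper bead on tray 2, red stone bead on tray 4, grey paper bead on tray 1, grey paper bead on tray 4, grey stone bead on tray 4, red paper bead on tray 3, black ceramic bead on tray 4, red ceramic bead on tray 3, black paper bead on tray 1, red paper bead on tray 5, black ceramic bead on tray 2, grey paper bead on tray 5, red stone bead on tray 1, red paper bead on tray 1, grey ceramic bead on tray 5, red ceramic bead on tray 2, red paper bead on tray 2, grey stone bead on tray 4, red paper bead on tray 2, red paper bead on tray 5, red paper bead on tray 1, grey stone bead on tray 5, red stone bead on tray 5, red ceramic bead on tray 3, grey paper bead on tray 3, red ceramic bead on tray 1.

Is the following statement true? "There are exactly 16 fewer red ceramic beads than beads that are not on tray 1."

There are 4 red ceramic beads.
There are 20 beads that are not on tray 1.
The claim requires 20 − 4 (= 16) to equal 16, which holds.

True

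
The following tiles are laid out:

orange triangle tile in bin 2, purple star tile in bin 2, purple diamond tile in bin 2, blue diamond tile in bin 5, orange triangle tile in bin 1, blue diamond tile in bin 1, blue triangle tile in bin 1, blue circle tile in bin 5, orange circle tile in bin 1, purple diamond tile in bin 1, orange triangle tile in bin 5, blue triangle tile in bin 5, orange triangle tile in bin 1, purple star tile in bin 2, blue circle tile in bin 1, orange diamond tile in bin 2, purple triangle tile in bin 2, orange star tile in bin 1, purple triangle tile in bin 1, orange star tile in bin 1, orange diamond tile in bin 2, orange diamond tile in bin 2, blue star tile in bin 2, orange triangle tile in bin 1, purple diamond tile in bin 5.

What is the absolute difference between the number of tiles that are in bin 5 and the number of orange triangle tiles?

0

tiles in bin 5: 5. orange triangle tiles: 5.
|5 − 5| = 5 − 5 = 0.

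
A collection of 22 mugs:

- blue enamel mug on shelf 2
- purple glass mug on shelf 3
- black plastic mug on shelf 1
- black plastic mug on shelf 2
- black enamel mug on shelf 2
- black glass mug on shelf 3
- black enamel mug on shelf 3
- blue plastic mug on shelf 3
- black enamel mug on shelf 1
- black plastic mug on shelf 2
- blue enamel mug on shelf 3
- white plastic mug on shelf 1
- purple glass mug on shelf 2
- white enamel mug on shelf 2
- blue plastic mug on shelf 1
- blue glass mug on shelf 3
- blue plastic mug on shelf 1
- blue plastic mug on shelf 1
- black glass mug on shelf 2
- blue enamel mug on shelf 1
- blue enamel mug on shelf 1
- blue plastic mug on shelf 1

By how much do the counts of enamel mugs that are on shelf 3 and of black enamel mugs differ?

1

enamel mugs on shelf 3: 2. black enamel mugs: 3.
|2 − 3| = 3 − 2 = 1.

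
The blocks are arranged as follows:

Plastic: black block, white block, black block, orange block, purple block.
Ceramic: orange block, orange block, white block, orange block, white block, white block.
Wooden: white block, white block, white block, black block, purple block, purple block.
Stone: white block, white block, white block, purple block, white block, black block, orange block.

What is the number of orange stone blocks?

1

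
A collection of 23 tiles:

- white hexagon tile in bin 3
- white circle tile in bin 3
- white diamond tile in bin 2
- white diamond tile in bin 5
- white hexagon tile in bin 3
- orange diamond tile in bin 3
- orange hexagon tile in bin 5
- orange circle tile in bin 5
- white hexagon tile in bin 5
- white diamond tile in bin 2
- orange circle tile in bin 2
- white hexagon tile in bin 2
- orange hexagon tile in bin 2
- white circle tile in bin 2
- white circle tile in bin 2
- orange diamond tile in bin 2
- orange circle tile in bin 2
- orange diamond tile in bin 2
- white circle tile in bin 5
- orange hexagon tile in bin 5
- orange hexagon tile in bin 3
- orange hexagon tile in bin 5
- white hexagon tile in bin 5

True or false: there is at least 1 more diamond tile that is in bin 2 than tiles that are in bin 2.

diamond tiles in bin 2: 4.
tiles in bin 2: 10.
The claim requires 4 − 10 = -6 ≥ 1, which does not hold.

False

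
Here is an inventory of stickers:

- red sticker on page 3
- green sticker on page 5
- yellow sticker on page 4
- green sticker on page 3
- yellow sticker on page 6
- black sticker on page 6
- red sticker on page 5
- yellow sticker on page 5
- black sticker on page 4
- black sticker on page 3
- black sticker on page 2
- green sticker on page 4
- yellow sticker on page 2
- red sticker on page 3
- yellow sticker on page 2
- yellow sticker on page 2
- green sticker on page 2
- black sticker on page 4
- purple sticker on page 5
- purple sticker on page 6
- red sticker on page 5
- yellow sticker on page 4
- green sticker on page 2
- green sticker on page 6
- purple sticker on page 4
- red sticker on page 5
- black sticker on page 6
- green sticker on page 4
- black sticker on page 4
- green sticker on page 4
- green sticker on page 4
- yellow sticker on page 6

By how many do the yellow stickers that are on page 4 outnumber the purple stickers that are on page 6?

yellow stickers on page 4: 2.
purple stickers on page 6: 1.
2 − 1 = 1.

1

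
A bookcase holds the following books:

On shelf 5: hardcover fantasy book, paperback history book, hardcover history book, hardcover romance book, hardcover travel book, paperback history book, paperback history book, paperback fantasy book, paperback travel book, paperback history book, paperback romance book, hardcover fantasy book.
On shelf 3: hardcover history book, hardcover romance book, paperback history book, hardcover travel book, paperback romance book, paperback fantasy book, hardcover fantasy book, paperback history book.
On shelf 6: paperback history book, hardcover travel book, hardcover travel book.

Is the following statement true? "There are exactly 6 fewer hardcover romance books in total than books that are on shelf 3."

True

There are 2 hardcover romance books.
There are 8 books on shelf 3.
The claim requires 8 − 2 (= 6) to equal 6, which holds.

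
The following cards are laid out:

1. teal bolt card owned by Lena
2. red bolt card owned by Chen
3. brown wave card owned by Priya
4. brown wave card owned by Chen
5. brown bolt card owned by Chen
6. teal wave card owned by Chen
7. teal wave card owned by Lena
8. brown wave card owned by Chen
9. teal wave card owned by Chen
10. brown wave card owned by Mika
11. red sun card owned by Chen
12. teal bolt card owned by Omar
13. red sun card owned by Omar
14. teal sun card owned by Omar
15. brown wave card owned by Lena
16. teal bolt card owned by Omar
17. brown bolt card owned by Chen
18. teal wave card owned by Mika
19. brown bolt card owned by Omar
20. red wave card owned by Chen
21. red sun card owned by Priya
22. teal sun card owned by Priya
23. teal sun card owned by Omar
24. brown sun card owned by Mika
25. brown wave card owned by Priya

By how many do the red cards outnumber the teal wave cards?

1

red cards: 5.
teal wave cards: 4.
5 − 4 = 1.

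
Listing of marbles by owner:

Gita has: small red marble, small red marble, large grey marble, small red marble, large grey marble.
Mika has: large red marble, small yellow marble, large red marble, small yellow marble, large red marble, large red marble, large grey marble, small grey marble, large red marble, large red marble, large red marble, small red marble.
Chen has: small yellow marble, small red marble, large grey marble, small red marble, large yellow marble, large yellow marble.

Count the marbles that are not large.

10

Total marbles: 23; with the excluded value: 13; remaining 23 − 13 = 10.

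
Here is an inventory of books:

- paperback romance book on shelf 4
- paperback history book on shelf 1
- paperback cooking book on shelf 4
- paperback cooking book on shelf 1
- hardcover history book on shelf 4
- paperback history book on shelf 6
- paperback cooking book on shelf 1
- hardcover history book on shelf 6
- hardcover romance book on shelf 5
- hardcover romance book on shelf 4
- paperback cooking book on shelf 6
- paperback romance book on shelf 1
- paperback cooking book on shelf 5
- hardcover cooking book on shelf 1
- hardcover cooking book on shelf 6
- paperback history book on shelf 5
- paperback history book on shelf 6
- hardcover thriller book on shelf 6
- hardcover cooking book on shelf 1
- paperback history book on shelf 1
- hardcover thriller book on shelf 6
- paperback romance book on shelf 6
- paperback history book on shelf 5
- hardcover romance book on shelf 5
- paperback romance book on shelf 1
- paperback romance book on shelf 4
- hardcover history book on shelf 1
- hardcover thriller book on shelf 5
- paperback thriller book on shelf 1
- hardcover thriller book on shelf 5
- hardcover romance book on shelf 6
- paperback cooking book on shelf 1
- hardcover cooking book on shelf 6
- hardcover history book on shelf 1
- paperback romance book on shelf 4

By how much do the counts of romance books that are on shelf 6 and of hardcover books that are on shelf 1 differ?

2

romance books on shelf 6: 2. hardcover books on shelf 1: 4.
|2 − 4| = 4 − 2 = 2.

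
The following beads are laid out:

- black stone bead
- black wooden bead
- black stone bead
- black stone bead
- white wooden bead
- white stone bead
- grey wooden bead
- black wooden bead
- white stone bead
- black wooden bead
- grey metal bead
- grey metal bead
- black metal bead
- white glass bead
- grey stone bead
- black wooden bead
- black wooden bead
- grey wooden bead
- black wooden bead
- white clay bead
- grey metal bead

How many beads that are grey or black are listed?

black: 10; grey: 6; together 10 + 6 = 16.

16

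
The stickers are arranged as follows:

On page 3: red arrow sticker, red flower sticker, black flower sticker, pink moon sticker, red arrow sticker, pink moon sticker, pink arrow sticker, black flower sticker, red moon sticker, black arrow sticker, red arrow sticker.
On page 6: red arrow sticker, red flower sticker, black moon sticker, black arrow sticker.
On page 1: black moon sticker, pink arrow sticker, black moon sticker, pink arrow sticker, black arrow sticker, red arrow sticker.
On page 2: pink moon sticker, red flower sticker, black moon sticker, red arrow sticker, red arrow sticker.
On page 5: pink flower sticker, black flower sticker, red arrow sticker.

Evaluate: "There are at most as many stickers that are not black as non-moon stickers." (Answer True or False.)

True

There are 19 stickers that are not black.
There are 21 non-moon stickers.
The claim requires 19 ≤ 21, which holds.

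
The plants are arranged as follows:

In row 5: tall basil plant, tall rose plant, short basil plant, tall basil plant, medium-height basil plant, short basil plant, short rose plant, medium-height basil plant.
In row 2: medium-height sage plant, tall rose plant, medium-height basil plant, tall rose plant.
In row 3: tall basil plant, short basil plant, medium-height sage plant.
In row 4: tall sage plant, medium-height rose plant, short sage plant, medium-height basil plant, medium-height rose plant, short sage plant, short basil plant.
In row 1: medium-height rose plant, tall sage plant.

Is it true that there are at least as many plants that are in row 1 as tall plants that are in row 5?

There are 2 plants in row 1.
There are 3 tall plants in row 5.
The claim requires 2 ≥ 3, which does not hold.

False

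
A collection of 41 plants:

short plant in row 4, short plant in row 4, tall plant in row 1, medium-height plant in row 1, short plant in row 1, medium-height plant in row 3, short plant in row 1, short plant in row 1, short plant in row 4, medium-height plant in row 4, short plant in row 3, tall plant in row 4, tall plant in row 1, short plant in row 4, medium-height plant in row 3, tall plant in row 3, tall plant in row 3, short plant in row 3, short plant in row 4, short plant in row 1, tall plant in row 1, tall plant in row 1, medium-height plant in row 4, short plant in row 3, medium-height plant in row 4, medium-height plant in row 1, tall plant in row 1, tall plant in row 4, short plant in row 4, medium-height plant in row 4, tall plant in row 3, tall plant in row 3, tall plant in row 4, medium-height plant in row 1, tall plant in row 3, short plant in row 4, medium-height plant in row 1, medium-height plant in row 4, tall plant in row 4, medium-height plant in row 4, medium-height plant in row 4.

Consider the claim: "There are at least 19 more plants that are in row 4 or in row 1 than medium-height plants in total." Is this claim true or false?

plants in row 4 or in row 1: 31.
medium-height plants: 13.
The claim requires 31 − 13 = 18 ≥ 19, which does not hold.

False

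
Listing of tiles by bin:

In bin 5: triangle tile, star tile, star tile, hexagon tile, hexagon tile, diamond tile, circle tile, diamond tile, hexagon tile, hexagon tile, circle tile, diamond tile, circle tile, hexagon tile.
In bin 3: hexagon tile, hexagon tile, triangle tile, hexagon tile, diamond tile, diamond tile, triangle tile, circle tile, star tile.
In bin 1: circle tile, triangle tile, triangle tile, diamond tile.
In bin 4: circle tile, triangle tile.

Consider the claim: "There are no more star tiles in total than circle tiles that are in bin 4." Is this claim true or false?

False

There are 3 star tiles.
There is 1 circle tile in bin 4.
The claim requires 3 ≤ 1, which does not hold.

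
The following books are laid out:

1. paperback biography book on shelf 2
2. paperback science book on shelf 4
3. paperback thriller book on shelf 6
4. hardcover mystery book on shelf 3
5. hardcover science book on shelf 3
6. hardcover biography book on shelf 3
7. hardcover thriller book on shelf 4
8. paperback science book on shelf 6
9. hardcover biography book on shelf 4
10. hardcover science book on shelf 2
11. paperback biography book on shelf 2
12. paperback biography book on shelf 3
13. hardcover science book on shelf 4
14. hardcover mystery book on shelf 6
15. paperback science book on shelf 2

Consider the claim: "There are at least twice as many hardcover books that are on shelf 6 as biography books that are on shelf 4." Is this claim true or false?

False

hardcover books on shelf 6: 1.
biography books on shelf 4: 1.
The claim requires 1 ≥ 2 × 1 = 2, which does not hold.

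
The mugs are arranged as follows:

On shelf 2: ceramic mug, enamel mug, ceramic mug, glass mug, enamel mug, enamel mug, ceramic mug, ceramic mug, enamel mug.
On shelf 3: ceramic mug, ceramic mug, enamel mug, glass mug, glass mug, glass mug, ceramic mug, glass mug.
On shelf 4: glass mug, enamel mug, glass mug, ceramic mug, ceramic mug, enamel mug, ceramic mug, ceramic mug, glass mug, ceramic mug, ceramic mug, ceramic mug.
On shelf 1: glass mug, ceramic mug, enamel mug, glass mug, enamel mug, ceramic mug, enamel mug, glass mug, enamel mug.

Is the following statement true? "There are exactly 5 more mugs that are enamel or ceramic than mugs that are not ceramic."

True

mugs that are enamel or ceramic: 27.
mugs that are not ceramic: 22.
The claim requires 27 − 22 (= 5) to equal 5, which holds.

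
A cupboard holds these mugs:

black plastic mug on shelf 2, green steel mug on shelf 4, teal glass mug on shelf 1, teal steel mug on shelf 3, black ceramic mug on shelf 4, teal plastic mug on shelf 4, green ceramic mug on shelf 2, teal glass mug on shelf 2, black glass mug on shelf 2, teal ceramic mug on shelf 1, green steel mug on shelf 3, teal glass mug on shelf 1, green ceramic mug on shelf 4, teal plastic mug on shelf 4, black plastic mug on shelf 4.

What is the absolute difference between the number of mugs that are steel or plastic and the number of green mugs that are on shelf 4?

mugs that are steel or plastic: 7. green mugs on shelf 4: 2.
|7 − 2| = 7 − 2 = 5.

5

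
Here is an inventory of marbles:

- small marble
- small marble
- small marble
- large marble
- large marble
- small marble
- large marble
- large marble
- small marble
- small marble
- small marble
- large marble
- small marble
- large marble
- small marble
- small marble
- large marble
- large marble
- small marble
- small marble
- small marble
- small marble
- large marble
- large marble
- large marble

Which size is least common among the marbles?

Counts by size: small 14, large 11.
The minimum is 11, held uniquely by large.

large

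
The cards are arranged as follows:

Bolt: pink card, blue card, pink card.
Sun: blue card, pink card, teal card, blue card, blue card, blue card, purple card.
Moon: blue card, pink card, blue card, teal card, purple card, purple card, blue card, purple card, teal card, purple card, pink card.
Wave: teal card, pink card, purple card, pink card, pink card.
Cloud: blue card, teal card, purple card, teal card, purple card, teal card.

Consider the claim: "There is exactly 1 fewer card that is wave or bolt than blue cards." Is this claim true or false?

cards that are wave or bolt: 8.
blue cards: 9.
The claim requires 9 − 8 (= 1) to equal 1, which holds.

True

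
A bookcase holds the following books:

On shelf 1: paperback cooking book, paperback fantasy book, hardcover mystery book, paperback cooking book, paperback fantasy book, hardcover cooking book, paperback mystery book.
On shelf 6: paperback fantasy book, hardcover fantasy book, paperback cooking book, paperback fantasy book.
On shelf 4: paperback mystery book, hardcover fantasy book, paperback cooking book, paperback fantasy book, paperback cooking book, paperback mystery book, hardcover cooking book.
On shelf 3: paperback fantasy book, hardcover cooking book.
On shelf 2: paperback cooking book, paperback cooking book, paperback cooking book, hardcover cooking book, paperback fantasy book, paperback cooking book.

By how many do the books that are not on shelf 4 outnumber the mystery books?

books that are not on shelf 4: 19.
mystery books: 4.
19 − 4 = 15.

15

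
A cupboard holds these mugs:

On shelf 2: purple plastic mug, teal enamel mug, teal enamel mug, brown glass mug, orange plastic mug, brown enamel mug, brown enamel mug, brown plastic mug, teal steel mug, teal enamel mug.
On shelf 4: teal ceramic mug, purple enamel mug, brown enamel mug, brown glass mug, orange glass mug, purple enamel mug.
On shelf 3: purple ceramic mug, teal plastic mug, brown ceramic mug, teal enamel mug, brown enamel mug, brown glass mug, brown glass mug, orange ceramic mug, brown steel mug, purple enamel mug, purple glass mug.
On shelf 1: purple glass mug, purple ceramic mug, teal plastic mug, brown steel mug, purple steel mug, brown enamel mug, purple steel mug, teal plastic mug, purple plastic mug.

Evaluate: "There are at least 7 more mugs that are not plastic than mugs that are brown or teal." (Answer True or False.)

True

There are 29 mugs that are not plastic.
There are 22 mugs that are brown or teal.
The claim requires 29 − 22 = 7 ≥ 7, which holds.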